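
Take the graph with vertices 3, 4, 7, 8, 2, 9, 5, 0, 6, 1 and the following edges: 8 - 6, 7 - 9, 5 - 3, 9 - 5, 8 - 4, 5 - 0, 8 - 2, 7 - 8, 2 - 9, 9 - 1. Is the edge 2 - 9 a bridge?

After removing 2 - 9, the path 2-8-7-9 still connects them, so the edge is not a bridge.

No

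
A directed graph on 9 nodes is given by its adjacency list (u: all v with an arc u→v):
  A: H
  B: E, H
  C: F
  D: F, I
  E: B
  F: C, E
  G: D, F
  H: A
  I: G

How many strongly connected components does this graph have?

4

{D, G, I} are all mutually reachable — one SCC of size 3.
{C, F} are all mutually reachable — one SCC of size 2.
{B, E} are all mutually reachable — one SCC of size 2.
{A, H} are all mutually reachable — one SCC of size 2.
That gives 4 strongly connected components.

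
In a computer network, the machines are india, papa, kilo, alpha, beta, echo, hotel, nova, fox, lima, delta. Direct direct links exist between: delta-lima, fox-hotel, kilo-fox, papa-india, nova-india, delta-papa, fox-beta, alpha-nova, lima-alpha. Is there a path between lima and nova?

Yes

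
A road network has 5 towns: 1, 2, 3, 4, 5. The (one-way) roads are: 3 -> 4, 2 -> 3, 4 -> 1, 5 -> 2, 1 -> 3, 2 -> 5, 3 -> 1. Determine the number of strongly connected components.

2

{1, 3, 4} are all mutually reachable — one SCC of size 3.
{2, 5} are all mutually reachable — one SCC of size 2.
That gives 2 strongly connected components.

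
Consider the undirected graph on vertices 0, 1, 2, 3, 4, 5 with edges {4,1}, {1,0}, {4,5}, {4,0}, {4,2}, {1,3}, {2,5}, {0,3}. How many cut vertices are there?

1

Removing 4 increases the component count from 1 to 2, so 4 is a cut vertex.
By contrast removing 1 leaves 1 component; it is not a cut vertex. No other vertex is a cut vertex either.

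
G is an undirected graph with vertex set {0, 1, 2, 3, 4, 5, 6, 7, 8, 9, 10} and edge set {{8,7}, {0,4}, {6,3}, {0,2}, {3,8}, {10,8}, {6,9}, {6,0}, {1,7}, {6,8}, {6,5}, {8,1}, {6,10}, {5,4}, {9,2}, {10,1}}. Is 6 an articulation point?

Yes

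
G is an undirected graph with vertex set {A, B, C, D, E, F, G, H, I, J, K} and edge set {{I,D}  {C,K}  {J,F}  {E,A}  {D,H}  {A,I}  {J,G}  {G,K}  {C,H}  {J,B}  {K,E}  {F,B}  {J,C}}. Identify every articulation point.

Removing J increases the component count from 1 to 2, so J is a cut vertex.
By contrast removing K leaves 1 component; it is not a cut vertex. No other vertex is a cut vertex either.

J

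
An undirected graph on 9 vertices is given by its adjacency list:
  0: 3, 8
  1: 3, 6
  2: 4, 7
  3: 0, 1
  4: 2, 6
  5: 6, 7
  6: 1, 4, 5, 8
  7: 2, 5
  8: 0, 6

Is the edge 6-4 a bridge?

No

After removing 6-4, the path 6-5-7-2-4 still connects them, so the edge is not a bridge.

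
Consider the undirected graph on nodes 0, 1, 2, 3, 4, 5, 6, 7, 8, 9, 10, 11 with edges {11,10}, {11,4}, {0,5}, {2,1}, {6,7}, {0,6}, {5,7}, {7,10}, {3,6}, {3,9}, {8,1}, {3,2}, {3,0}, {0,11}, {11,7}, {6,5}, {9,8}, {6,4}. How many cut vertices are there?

Removing 3 increases the component count from 1 to 2, so 3 is a cut vertex.
By contrast removing 9 leaves 1 component; it is not a cut vertex. No other vertex is a cut vertex either.

1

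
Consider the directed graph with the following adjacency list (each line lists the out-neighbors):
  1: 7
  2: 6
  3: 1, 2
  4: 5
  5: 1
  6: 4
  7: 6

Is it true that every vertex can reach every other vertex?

There is no directed path from 2 to 3, so the graph is not strongly connected.

No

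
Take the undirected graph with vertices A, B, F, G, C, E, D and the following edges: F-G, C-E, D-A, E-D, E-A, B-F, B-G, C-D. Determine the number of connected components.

2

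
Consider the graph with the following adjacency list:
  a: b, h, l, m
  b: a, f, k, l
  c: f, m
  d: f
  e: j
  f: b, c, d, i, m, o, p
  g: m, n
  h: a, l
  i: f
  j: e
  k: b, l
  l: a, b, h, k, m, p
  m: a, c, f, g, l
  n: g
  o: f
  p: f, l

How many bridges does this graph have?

6

The edges on the cycle l-m-f-p-l are not bridges since each lies on that cycle.
But removing g-m disconnects g from m; removing g-n disconnects g from n; removing o-f disconnects o from f; removing d-f disconnects d from f — these are bridges.
In total 6 edges are bridges.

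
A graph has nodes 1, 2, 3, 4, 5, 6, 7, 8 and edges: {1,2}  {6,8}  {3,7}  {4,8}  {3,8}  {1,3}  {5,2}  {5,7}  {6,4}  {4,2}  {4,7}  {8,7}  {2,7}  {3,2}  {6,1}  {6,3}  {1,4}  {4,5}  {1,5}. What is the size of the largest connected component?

Starting from 1 we can reach 1, 2, 3, 4, 5, 6, 7, 8. That is one component of size 8.
The largest has 8 vertices.

8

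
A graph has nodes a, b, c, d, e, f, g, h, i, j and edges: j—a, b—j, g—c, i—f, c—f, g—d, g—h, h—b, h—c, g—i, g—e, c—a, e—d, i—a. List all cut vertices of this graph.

g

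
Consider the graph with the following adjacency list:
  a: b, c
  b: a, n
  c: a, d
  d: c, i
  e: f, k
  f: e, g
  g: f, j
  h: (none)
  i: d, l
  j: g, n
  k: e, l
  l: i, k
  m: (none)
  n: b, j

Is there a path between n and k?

From n we can reach a, b, c, d, e, f, g, i, j, k, l, n, which includes k.

Yes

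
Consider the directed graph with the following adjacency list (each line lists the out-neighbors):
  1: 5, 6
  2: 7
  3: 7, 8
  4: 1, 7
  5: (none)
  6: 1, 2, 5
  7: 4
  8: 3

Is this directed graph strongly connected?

There is no directed path from 5 to 1, so the graph is not strongly connected.

No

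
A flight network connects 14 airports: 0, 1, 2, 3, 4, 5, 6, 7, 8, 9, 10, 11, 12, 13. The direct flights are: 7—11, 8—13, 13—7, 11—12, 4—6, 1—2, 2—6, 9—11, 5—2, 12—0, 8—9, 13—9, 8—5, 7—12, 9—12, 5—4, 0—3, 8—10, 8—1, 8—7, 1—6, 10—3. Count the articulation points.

Removing 8 increases the component count from 1 to 2, so 8 is a cut vertex.
By contrast removing 12 leaves 1 component; it is not a cut vertex. No other vertex is a cut vertex either.

1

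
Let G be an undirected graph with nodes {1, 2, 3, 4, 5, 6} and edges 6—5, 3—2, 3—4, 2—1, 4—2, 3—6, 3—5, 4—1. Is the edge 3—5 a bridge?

No

After removing 3—5, the path 3-6-5 still connects them, so the edge is not a bridge.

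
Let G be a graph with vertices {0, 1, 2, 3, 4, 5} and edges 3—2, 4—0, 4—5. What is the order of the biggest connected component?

1 is isolated — a component by itself.
Starting from 2 we can reach 2, 3. That is one component of size 2.
Starting from 0 we can reach 0, 4, 5. That is one component of size 3.
The largest has 3 vertices.

3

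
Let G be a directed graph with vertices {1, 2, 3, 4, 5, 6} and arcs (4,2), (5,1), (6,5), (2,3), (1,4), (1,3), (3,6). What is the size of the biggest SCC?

{1, 2, 3, 4, 5, 6} are all mutually reachable — one SCC of size 6.
The largest has 6 vertices.

6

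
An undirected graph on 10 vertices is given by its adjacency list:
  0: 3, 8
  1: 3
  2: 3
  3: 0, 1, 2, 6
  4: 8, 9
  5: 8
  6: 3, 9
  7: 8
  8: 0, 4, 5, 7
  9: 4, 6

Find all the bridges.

1-3, 2-3, 5-8, 7-8

The edges on the cycle 4-9-6-3-0-8-4 are not bridges since each lies on that cycle.
But removing 5-8 disconnects 5 from 8; removing 3-1 disconnects 3 from 1; removing 7-8 disconnects 7 from 8; removing 3-2 disconnects 3 from 2 — these are bridges.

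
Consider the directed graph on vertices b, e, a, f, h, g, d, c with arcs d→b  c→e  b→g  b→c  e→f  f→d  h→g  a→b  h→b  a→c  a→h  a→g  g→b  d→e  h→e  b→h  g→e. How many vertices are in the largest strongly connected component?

7

{b, c, d, e, f, g, h} are all mutually reachable — one SCC of size 7.
{a} is an SCC by itself.
The largest has 7 vertices.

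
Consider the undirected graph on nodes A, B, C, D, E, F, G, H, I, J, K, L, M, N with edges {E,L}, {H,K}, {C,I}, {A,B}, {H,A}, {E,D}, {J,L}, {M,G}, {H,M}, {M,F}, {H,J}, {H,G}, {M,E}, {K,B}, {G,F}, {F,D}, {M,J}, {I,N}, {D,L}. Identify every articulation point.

H, I

Removing H increases the component count from 2 to 3, so H is a cut vertex.
Removing I increases the component count from 2 to 3, so I is a cut vertex.
By contrast removing B leaves 2 components; it is not a cut vertex. No other vertex is a cut vertex either.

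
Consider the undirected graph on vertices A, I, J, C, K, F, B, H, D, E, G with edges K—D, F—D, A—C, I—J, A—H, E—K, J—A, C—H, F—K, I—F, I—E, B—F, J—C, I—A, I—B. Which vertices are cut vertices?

I

Removing I increases the component count from 2 to 3, so I is a cut vertex.
By contrast removing C leaves 2 components; it is not a cut vertex. No other vertex is a cut vertex either.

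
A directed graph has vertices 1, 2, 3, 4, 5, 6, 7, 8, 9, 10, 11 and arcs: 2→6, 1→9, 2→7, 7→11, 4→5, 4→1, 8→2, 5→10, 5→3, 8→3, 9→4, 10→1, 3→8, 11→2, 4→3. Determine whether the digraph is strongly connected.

There is no directed path from 8 to 4, so the graph is not strongly connected.

No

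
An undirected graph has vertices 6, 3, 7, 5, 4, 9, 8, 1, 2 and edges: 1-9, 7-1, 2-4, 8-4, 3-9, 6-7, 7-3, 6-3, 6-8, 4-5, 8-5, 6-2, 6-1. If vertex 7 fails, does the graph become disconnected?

Deleting 7 leaves 1 component (was 1) (its neighbors 1, 3, 6 remain connected to each other), so 7 is not a cut vertex.

No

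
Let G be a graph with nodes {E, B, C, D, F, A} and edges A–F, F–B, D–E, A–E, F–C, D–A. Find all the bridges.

A-F, B-F, C-F

The edges on the cycle D-A-E-D are not bridges since each lies on that cycle.
But removing F–C disconnects F from C; removing A–F disconnects A from F; removing F–B disconnects F from B — these are bridges.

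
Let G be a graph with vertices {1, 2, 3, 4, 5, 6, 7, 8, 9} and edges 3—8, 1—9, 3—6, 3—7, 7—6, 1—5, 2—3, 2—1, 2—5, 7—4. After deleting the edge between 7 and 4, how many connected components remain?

Before removal there is 1 component.
7—4 is a bridge — removing it separates 7's side from 4's side.
After removal: 2 components.

2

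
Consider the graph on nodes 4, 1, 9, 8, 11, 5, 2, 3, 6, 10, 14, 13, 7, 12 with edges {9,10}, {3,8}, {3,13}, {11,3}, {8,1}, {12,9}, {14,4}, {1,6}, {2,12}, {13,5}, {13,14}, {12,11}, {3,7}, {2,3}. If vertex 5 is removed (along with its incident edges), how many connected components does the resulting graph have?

1

With 5 gone, the remaining components are: {1, 2, 3, 4, 6, 7, 8, 9, 10, 11, 12, 13, 14}.
That is 1 component.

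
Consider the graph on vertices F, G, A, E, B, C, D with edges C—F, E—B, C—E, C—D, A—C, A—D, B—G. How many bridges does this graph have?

The edges on the cycle A-C-D-A are not bridges since each lies on that cycle.
But removing B—G disconnects B from G; removing C—F disconnects C from F; removing C—E disconnects C from E; removing E—B disconnects E from B — these are bridges.
That makes 4 bridges.

4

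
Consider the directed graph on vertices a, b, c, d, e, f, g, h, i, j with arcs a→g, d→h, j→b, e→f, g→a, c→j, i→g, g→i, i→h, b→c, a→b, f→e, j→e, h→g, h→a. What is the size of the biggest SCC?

4

{a, g, h, i} are all mutually reachable — one SCC of size 4.
{b, c, j} are all mutually reachable — one SCC of size 3.
{e, f} are all mutually reachable — one SCC of size 2.
{d} is an SCC by itself.
The largest has 4 vertices.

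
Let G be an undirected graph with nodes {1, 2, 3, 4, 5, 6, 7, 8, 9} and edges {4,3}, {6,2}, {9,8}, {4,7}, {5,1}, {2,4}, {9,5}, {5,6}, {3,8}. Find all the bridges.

1-5, 4-7

The edges on the cycle 9-5-6-2-4-3-8-9 are not bridges since each lies on that cycle.
But removing 1 - 5 disconnects 1 from 5; removing 4 - 7 disconnects 4 from 7 — these are bridges.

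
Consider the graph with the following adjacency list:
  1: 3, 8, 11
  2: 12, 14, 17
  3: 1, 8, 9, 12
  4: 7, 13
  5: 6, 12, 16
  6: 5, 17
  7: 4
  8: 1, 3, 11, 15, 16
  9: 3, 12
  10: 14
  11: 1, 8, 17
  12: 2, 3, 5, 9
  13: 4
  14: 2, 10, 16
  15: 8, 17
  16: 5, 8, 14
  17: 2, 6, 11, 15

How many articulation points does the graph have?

2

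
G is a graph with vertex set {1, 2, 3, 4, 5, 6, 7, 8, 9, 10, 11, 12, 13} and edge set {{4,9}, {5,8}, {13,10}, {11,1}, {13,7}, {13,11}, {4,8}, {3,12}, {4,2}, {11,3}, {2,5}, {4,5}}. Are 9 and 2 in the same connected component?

Yes

From 9 we can reach 2, 4, 5, 8, 9, which includes 2.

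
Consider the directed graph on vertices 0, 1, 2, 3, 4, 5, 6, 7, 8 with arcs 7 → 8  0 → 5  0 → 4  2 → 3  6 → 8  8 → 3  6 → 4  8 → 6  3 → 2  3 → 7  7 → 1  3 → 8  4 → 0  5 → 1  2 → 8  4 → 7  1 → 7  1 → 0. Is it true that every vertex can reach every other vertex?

Yes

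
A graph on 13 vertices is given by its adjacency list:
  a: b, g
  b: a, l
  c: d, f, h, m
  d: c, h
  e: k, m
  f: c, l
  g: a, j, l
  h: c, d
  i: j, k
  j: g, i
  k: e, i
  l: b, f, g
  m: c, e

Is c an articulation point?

Deleting c raises the number of components from 1 to 2, so c is a cut vertex.

Yes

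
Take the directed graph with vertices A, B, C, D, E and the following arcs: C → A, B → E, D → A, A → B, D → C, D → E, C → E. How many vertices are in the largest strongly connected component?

{A} is an SCC by itself.
{C} is an SCC by itself.
{D} is an SCC by itself.
{B} is an SCC by itself.
{E} is an SCC by itself.
The largest has 1 vertex.

1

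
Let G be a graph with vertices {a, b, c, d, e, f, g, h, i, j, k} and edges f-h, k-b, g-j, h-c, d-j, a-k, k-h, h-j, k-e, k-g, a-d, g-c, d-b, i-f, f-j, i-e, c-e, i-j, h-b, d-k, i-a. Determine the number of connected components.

1

Starting from a we can reach a, b, c, d, e, f, g, h, i, j, k. That is one component of size 11.
Total: 1 component.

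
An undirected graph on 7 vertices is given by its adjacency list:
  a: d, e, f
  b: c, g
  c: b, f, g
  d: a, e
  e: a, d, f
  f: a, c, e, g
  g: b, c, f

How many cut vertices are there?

1

Removing f increases the component count from 1 to 2, so f is a cut vertex.
By contrast removing e leaves 1 component; it is not a cut vertex. No other vertex is a cut vertex either.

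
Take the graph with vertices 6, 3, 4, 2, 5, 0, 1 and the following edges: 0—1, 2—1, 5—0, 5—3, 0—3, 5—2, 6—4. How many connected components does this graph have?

2

Starting from 4 we can reach 4, 6. That is one component of size 2.
Starting from 0 we can reach 0, 1, 2, 3, 5. That is one component of size 5.
Total: 2 components.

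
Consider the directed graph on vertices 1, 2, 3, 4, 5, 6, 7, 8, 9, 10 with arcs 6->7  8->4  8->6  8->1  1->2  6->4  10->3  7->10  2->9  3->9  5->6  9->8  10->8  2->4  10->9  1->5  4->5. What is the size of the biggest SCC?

10

{1, 2, 3, 4, 5, 6, 7, 8, 9, 10} are all mutually reachable — one SCC of size 10.
The largest has 10 vertices.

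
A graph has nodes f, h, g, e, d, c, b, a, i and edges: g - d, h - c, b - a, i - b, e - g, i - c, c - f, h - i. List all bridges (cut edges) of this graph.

a-b, b-i, c-f, d-g, e-g

The edges on the cycle h-i-c-h are not bridges since each lies on that cycle.
But removing e - g disconnects e from g; removing d - g disconnects d from g; removing c - f disconnects c from f; removing b - a disconnects b from a — these are bridges.
In total 5 edges are bridges.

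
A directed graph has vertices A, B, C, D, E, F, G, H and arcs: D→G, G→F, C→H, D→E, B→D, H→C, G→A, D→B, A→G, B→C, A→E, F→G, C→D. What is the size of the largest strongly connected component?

{B, C, D, H} are all mutually reachable — one SCC of size 4.
{A, F, G} are all mutually reachable — one SCC of size 3.
{E} is an SCC by itself.
The largest has 4 vertices.

4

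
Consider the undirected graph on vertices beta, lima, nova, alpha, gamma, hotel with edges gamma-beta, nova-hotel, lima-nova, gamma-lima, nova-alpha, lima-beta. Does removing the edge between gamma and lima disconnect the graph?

After removing gamma-lima, the path gamma-beta-lima still connects them, so the edge is not a bridge.

No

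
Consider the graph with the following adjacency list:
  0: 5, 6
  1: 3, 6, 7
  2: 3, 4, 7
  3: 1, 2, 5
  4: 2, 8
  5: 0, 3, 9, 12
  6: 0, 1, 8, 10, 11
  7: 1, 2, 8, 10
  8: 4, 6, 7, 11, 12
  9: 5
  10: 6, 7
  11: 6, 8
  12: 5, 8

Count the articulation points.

1

Removing 5 increases the component count from 1 to 2, so 5 is a cut vertex.
By contrast removing 9 leaves 1 component; it is not a cut vertex. No other vertex is a cut vertex either.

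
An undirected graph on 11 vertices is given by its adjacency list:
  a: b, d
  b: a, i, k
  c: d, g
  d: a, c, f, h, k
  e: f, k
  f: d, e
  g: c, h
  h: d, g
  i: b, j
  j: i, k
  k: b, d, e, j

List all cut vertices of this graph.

d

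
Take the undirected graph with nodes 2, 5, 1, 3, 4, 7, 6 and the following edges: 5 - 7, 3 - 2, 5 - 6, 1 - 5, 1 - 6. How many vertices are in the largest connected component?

4

4 is isolated — a component by itself.
Starting from 2 we can reach 2, 3. That is one component of size 2.
Starting from 1 we can reach 1, 5, 6, 7. That is one component of size 4.
The largest has 4 vertices.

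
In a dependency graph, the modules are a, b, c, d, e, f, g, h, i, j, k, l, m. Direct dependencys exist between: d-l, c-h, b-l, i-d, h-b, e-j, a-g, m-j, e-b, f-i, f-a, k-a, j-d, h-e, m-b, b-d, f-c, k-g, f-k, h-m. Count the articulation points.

1

Removing f increases the component count from 1 to 2, so f is a cut vertex.
By contrast removing j leaves 1 component; it is not a cut vertex. No other vertex is a cut vertex either.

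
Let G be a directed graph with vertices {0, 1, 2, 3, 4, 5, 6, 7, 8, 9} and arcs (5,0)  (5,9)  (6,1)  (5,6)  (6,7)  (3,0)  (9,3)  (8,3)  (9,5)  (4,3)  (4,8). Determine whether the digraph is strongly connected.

No

There is no directed path from 3 to 2, so the graph is not strongly connected.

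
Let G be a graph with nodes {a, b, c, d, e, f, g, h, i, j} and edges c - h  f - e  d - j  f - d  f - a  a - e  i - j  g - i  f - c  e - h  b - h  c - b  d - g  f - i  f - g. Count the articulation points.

Removing f increases the component count from 1 to 2, so f is a cut vertex.
By contrast removing d leaves 1 component; it is not a cut vertex. No other vertex is a cut vertex either.

1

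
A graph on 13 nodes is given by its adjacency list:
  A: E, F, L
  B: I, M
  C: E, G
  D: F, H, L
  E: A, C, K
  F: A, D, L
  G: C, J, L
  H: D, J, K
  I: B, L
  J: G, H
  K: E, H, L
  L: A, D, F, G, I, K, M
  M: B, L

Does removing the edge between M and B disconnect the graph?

No

After removing M-B, the path M-L-I-B still connects them, so the edge is not a bridge.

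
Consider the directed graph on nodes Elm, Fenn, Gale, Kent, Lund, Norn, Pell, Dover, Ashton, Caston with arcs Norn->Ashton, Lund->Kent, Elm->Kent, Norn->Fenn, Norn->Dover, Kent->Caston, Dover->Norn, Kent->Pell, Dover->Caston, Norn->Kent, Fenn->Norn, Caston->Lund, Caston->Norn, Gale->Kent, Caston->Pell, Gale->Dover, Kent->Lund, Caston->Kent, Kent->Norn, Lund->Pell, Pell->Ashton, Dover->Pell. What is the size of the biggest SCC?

6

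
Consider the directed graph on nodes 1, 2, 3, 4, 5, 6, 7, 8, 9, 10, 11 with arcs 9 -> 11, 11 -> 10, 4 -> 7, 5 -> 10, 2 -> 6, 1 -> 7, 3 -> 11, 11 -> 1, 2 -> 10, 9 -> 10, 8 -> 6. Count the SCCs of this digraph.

11

{6} is an SCC by itself.
{3} is an SCC by itself.
{4} is an SCC by itself.
{1} is an SCC by itself.
{11} is an SCC by itself.
(and 6 more singleton SCCs)
That gives 11 strongly connected components.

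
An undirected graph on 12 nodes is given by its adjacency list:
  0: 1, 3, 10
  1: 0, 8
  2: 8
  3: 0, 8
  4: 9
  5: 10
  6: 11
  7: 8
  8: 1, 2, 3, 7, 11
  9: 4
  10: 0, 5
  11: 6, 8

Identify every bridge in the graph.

The edges on the cycle 3-0-1-8-3 are not bridges since each lies on that cycle.
But removing 8-11 disconnects 8 from 11; removing 11-6 disconnects 11 from 6; removing 8-2 disconnects 8 from 2; removing 10-5 disconnects 10 from 5 — these are bridges.
In total 7 edges are bridges.

0-10, 10-5, 11-6, 11-8, 2-8, 4-9, 7-8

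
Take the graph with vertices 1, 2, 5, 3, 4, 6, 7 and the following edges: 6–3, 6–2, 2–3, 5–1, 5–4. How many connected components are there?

7 is isolated — a component by itself.
Starting from 2 we can reach 2, 3, 6. That is one component of size 3.
Starting from 1 we can reach 1, 4, 5. That is one component of size 3.
Total: 3 components.

3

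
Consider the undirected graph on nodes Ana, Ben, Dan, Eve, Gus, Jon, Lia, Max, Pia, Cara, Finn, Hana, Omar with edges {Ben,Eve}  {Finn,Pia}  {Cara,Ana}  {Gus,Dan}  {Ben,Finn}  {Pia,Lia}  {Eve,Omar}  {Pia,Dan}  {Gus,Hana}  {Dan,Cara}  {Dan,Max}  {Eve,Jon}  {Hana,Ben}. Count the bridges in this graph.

The edges on the cycle Gus-Hana-Ben-Finn-Pia-Dan-Gus are not bridges since each lies on that cycle.
But removing Lia—Pia disconnects Lia from Pia; removing Eve—Ben disconnects Eve from Ben; removing Eve—Jon disconnects Eve from Jon; removing Dan—Max disconnects Dan from Max — these are bridges.
In total 7 edges are bridges.

7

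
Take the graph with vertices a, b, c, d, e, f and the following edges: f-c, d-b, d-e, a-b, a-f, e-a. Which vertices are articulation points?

a, f

Removing a increases the component count from 1 to 2, so a is a cut vertex.
Removing f increases the component count from 1 to 2, so f is a cut vertex.
By contrast removing e leaves 1 component; it is not a cut vertex. No other vertex is a cut vertex either.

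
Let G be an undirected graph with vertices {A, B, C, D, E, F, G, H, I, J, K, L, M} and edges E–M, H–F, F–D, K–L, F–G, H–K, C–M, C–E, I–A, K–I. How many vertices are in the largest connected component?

8

B is isolated — a component by itself.
J is isolated — a component by itself.
Starting from C we can reach C, E, M. That is one component of size 3.
Starting from A we can reach A, D, F, G, H, I, K, L. That is one component of size 8.
The largest has 8 vertices.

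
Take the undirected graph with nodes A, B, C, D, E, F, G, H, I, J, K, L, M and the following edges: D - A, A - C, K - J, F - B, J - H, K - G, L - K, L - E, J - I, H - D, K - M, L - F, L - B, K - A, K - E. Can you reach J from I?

Yes

From I we can reach A, B, C, D, E, F, G, H, I, J, K, L, M, which includes J.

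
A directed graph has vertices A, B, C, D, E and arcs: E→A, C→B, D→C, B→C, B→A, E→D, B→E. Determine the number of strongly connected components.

{B, C, D, E} are all mutually reachable — one SCC of size 4.
{A} is an SCC by itself.
That gives 2 strongly connected components.

2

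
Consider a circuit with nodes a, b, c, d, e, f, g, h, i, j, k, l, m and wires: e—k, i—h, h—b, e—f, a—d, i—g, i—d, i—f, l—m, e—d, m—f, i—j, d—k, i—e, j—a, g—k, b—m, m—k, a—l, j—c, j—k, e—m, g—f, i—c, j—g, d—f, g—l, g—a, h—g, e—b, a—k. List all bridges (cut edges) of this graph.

The edges on the cycle i-e-b-m-k-j-i are not bridges since each lies on that cycle.
Every edge lies on some cycle, so there are no bridges.

none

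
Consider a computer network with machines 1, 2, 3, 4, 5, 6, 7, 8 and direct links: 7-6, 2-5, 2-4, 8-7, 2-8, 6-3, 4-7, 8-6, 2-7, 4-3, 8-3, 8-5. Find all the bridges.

The edges on the cycle 2-4-7-6-8-2 are not bridges since each lies on that cycle.
Every edge lies on some cycle, so there are no bridges.

none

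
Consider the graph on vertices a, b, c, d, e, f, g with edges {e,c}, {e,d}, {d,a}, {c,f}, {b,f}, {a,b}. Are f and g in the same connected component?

No

The component containing f is {a, b, c, d, e, f}, and g is not in it.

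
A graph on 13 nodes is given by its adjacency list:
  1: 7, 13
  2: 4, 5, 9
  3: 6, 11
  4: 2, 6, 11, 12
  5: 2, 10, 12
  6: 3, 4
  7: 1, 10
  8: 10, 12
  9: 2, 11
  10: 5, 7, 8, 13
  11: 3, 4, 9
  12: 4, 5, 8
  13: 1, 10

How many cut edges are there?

0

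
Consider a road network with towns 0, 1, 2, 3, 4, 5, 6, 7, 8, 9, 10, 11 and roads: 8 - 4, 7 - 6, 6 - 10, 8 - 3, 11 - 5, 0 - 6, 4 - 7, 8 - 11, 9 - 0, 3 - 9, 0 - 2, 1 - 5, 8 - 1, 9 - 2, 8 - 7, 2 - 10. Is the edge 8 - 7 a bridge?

No

After removing 8 - 7, the path 8-4-7 still connects them, so the edge is not a bridge.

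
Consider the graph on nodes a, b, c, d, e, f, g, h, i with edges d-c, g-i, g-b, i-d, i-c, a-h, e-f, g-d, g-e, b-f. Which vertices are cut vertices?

Removing g increases the component count from 2 to 3, so g is a cut vertex.
By contrast removing d leaves 2 components; it is not a cut vertex. No other vertex is a cut vertex either.

g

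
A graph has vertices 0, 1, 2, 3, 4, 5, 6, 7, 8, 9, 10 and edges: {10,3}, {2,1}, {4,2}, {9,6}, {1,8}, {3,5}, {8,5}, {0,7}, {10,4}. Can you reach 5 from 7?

The component containing 7 is {0, 7}, and 5 is not in it.

No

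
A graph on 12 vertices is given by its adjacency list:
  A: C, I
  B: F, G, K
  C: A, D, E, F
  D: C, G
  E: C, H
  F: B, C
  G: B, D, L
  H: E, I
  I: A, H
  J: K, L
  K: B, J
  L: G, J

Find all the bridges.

The edges on the cycle C-E-H-I-A-C are not bridges since each lies on that cycle.
Every edge lies on some cycle, so there are no bridges.

none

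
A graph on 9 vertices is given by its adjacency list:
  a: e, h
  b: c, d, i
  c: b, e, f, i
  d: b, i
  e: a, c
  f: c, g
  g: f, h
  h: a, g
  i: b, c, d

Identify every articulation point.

c

Removing c increases the component count from 1 to 2, so c is a cut vertex.
By contrast removing h leaves 1 component; it is not a cut vertex. No other vertex is a cut vertex either.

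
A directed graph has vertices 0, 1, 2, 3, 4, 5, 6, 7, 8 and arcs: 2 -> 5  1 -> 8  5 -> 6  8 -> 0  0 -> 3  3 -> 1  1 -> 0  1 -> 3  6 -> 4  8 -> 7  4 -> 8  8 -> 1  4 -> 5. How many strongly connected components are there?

4

{0, 1, 3, 8} are all mutually reachable — one SCC of size 4.
{4, 5, 6} are all mutually reachable — one SCC of size 3.
{7} is an SCC by itself.
{2} is an SCC by itself.
That gives 4 strongly connected components.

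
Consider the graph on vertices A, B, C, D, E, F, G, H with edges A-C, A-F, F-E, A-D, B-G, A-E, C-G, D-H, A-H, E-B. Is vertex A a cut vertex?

Yes

Deleting A raises the number of components from 1 to 2, so A is a cut vertex.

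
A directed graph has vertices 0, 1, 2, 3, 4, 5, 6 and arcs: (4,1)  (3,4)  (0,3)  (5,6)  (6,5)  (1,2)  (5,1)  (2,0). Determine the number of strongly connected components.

{0, 1, 2, 3, 4} are all mutually reachable — one SCC of size 5.
{5, 6} are all mutually reachable — one SCC of size 2.
That gives 2 strongly connected components.

2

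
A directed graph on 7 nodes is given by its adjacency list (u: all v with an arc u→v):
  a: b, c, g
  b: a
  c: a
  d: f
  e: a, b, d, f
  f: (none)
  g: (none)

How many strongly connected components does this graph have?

5

{a, b, c} are all mutually reachable — one SCC of size 3.
{f} is an SCC by itself.
{d} is an SCC by itself.
{g} is an SCC by itself.
{e} is an SCC by itself.
That gives 5 strongly connected components.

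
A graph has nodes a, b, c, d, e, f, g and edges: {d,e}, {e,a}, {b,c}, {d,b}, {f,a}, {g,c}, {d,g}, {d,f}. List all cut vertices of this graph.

Removing d increases the component count from 1 to 2, so d is a cut vertex.
By contrast removing b leaves 1 component; it is not a cut vertex. No other vertex is a cut vertex either.

d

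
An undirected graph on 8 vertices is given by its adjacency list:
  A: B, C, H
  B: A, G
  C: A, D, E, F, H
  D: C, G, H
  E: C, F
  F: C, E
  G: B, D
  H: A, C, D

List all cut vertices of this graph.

Removing C increases the component count from 1 to 2, so C is a cut vertex.
By contrast removing G leaves 1 component; it is not a cut vertex. No other vertex is a cut vertex either.

C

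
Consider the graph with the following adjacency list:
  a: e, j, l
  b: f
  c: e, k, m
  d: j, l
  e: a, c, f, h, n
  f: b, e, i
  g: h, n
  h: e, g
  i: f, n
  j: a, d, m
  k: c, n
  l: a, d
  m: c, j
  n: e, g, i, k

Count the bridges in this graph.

1

The edges on the cycle e-n-k-c-e are not bridges since each lies on that cycle.
But removing f-b disconnects f from b — this is a bridge.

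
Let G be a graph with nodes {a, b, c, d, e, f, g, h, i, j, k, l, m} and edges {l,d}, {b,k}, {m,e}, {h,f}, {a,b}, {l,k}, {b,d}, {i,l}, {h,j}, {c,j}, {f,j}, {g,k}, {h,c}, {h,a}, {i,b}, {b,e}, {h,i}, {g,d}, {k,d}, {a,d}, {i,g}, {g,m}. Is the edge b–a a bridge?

No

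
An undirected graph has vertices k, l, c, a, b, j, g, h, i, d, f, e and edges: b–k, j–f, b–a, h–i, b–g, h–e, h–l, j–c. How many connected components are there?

d is isolated — a component by itself.
Starting from c we can reach c, f, j. That is one component of size 3.
Starting from a we can reach a, b, g, k. That is one component of size 4.
Starting from e we can reach e, h, i, l. That is one component of size 4.
Total: 4 components.

4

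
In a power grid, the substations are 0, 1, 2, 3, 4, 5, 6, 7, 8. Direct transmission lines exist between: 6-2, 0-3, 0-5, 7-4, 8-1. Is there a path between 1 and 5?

No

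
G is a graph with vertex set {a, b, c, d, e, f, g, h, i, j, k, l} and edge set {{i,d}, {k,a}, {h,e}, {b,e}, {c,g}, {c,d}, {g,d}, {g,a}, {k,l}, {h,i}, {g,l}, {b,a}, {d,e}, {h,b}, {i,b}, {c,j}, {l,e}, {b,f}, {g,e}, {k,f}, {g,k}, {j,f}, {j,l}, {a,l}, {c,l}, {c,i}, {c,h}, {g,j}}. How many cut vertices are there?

Removing e, for instance, still leaves 1 component. No single vertex removal increases the component count — the graph has no articulation points.

0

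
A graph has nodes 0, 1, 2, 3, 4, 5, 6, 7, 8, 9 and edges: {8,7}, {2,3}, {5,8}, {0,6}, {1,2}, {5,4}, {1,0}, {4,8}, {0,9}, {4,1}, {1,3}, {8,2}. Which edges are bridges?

The edges on the cycle 1-2-3-1 are not bridges since each lies on that cycle.
But removing 0-9 disconnects 0 from 9; removing 0-6 disconnects 0 from 6; removing 1-0 disconnects 1 from 0; removing 8-7 disconnects 8 from 7 — these are bridges.

0-1, 0-6, 0-9, 7-8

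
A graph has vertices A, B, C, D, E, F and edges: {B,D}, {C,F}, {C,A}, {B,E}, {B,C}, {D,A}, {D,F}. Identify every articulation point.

B

Removing B increases the component count from 1 to 2, so B is a cut vertex.
By contrast removing A leaves 1 component; it is not a cut vertex. No other vertex is a cut vertex either.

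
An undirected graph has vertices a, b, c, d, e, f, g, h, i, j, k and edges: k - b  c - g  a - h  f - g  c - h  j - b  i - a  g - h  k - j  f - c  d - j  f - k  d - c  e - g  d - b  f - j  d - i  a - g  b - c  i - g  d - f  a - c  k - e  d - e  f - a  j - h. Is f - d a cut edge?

After removing f - d, the path f-c-d still connects them, so the edge is not a bridge.

No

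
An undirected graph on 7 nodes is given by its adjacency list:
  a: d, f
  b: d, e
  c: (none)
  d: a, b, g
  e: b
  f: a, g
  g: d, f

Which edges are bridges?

The edges on the cycle f-a-d-g-f are not bridges since each lies on that cycle.
But removing b-e disconnects b from e; removing b-d disconnects b from d — these are bridges.

b-d, b-e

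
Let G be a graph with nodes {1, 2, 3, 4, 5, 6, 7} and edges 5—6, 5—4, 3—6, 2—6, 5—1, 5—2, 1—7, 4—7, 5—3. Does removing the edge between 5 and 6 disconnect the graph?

After removing 5—6, the path 5-2-6 still connects them, so the edge is not a bridge.

No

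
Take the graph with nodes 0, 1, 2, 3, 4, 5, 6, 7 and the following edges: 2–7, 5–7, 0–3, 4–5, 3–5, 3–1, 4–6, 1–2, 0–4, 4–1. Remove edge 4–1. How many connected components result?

1

4 and 1 are still connected via 4-0-3-1, so the component count stays at 1.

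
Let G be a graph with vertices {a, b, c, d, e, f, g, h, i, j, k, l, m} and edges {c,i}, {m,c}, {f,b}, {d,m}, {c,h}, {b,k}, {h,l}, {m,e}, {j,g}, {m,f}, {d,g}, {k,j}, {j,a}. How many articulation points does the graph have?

Removing c increases the component count from 1 to 3, so c is a cut vertex.
Removing h increases the component count from 1 to 2, so h is a cut vertex.
Removing j increases the component count from 1 to 2, so j is a cut vertex.
Likewise m is a cut vertex.
By contrast removing f leaves 1 component; it is not a cut vertex. No other vertex is a cut vertex either.

4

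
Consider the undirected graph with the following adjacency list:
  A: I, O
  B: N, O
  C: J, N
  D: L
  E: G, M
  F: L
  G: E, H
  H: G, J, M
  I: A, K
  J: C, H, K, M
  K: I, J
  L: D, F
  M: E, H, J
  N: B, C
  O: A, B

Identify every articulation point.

Removing J increases the component count from 2 to 3, so J is a cut vertex.
Removing L increases the component count from 2 to 3, so L is a cut vertex.
By contrast removing D leaves 2 components; it is not a cut vertex. No other vertex is a cut vertex either.

J, L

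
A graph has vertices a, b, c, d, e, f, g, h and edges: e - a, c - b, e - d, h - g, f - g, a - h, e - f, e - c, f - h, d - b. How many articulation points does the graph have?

Removing e increases the component count from 1 to 2, so e is a cut vertex.
By contrast removing f leaves 1 component; it is not a cut vertex. No other vertex is a cut vertex either.

1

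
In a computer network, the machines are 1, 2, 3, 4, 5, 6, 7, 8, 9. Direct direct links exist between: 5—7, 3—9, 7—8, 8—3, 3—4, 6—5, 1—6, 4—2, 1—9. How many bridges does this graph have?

The edges on the cycle 1-6-5-7-8-3-9-1 are not bridges since each lies on that cycle.
But removing 3—4 disconnects 3 from 4; removing 2—4 disconnects 2 from 4 — these are bridges.
That makes 2 bridges.

2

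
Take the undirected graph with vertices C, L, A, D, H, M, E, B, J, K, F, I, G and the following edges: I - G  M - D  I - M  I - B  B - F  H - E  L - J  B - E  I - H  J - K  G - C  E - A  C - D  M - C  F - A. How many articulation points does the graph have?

Removing I increases the component count from 2 to 3, so I is a cut vertex.
Removing J increases the component count from 2 to 3, so J is a cut vertex.
By contrast removing D leaves 2 components; it is not a cut vertex. No other vertex is a cut vertex either.

2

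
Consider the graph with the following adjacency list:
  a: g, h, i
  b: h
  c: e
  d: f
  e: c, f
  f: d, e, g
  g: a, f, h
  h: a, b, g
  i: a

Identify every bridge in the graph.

a-i, b-h, c-e, d-f, e-f, f-g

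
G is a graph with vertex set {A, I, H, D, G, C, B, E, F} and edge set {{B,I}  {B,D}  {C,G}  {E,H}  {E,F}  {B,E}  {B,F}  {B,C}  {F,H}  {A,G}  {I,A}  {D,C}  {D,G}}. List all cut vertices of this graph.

Removing B increases the component count from 1 to 2, so B is a cut vertex.
By contrast removing E leaves 1 component; it is not a cut vertex. No other vertex is a cut vertex either.

B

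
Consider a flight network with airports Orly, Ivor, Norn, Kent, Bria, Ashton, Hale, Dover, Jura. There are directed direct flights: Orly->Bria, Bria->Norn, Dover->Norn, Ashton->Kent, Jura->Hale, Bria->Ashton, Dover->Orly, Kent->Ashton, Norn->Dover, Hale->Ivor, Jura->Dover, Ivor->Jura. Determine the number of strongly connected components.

{Bria, Norn, Orly, Dover} are all mutually reachable — one SCC of size 4.
{Hale, Ivor, Jura} are all mutually reachable — one SCC of size 3.
{Kent, Ashton} are all mutually reachable — one SCC of size 2.
That gives 3 strongly connected components.

3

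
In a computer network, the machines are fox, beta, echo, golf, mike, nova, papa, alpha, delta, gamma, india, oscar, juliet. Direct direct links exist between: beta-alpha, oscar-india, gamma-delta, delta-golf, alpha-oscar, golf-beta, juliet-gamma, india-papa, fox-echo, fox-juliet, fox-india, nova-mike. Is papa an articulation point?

Deleting papa leaves 2 components (was 2), so papa is not a cut vertex.

No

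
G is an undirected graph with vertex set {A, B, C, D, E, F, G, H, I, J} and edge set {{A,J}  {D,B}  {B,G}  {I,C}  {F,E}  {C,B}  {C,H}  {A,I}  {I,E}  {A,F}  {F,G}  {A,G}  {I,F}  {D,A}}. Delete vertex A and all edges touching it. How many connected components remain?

With A gone, the remaining components are: {J}; {B, C, D, E, F, G, H, I}.
That is 2 components.

2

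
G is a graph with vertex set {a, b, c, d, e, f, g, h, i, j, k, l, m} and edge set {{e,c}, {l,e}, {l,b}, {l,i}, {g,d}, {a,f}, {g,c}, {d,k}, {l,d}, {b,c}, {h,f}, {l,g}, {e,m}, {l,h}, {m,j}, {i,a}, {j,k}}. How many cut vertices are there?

Removing l increases the component count from 1 to 2, so l is a cut vertex.
By contrast removing i leaves 1 component; it is not a cut vertex. No other vertex is a cut vertex either.

1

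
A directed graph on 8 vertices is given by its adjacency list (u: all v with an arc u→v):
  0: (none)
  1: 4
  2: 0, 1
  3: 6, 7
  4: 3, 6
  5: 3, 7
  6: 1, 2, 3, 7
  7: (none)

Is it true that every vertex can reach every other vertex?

No

There is no directed path from 1 to 5, so the graph is not strongly connected.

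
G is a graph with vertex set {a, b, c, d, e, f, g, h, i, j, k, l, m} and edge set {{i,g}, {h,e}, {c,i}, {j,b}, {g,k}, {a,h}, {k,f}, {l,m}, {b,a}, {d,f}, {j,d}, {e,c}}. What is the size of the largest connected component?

11

Starting from l we can reach l, m. That is one component of size 2.
Starting from a we can reach a, b, c, d, e, f, g, h, i, j, k. That is one component of size 11.
The largest has 11 vertices.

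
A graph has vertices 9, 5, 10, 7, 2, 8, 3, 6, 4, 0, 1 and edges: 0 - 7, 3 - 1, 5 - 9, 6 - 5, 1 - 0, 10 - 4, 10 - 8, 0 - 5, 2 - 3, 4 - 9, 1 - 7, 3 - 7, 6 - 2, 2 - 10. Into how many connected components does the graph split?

Starting from 0 we can reach 0, 1, 2, 3, 4, 5, 6, 7, 8, 9, 10. That is one component of size 11.
Total: 1 component.

1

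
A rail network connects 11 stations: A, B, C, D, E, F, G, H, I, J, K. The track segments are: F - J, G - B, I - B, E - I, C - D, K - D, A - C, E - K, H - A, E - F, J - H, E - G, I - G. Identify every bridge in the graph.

none

The edges on the cycle E-I-B-G-E are not bridges since each lies on that cycle.
Every edge lies on some cycle, so there are no bridges.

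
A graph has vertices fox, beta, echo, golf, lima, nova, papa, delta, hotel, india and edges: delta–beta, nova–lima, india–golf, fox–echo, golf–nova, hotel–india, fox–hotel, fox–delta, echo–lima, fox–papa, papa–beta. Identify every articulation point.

fox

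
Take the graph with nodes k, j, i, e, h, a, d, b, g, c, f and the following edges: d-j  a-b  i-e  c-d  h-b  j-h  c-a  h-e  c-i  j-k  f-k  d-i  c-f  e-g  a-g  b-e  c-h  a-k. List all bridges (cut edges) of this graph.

none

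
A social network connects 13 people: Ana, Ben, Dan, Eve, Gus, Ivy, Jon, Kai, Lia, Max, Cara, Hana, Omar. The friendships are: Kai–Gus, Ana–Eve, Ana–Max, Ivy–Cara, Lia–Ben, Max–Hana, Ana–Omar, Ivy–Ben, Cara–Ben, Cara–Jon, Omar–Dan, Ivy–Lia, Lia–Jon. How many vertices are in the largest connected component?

Starting from Gus we can reach Gus, Kai. That is one component of size 2.
Starting from Ben we can reach Ben, Ivy, Jon, Lia, Cara. That is one component of size 5.
Starting from Ana we can reach Ana, Dan, Eve, Max, Hana, Omar. That is one component of size 6.
The largest has 6 vertices.

6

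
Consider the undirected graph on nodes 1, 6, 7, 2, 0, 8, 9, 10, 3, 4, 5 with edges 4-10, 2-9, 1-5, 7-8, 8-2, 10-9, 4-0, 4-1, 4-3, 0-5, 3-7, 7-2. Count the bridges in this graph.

The edges on the cycle 7-8-2-7 are not bridges since each lies on that cycle.
Every edge lies on some cycle, so there are no bridges.

0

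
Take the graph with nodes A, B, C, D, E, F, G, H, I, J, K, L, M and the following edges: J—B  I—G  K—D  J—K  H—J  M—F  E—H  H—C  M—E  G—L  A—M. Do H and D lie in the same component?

From H we can reach A, B, C, D, E, F, H, J, K, M, which includes D.

Yes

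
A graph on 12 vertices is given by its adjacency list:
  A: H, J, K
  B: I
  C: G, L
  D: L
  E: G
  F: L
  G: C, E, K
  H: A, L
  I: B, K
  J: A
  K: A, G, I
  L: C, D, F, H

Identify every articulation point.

A, G, I, K, L

Removing A increases the component count from 1 to 2, so A is a cut vertex.
Removing G increases the component count from 1 to 2, so G is a cut vertex.
Removing I increases the component count from 1 to 2, so I is a cut vertex.
Likewise K, L are cut vertices.
By contrast removing C leaves 1 component; it is not a cut vertex. No other vertex is a cut vertex either.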